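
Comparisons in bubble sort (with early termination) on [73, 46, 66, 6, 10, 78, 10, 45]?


Algorithm: bubble sort (with early termination)
Input: [73, 46, 66, 6, 10, 78, 10, 45]
Sorted: [6, 10, 10, 45, 46, 66, 73, 78]

25


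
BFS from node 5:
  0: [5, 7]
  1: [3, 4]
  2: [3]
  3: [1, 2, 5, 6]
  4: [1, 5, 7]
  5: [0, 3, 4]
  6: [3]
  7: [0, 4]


Visit 5, enqueue [0, 3, 4]
Visit 0, enqueue [7]
Visit 3, enqueue [1, 2, 6]
Visit 4, enqueue []
Visit 7, enqueue []
Visit 1, enqueue []
Visit 2, enqueue []
Visit 6, enqueue []

BFS order: [5, 0, 3, 4, 7, 1, 2, 6]


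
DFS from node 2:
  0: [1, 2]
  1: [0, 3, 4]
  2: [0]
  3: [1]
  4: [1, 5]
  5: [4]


Visit 2, push [0]
Visit 0, push [1]
Visit 1, push [4, 3]
Visit 3, push []
Visit 4, push [5]
Visit 5, push []

DFS order: [2, 0, 1, 3, 4, 5]


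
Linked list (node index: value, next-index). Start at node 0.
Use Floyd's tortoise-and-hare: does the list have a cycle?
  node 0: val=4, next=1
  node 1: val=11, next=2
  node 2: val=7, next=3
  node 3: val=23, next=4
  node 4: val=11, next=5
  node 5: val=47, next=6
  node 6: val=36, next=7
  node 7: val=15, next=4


Floyd's tortoise (slow, +1) and hare (fast, +2):
  init: slow=0, fast=0
  step 1: slow=1, fast=2
  step 2: slow=2, fast=4
  step 3: slow=3, fast=6
  step 4: slow=4, fast=4
  slow == fast at node 4: cycle detected

Cycle: yes


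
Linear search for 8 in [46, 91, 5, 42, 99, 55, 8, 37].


i=0: 46!=8
i=1: 91!=8
i=2: 5!=8
i=3: 42!=8
i=4: 99!=8
i=5: 55!=8
i=6: 8==8 found!

Found at 6, 7 comps


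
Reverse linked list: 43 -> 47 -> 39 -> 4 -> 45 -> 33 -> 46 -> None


Step 1: curr=43, set curr.next=prev(None) | reversed so far: 43
Step 2: curr=47, set curr.next=prev(43) | reversed so far: 47 -> 43
Step 3: curr=39, set curr.next=prev(47) | reversed so far: 39 -> 47 -> 43
Step 4: curr=4, set curr.next=prev(39) | reversed so far: 4 -> 39 -> 47 -> 43
Step 5: curr=45, set curr.next=prev(4) | reversed so far: 45 -> 4 -> 39 -> 47 -> 43
Step 6: curr=33, set curr.next=prev(45) | reversed so far: 33 -> 45 -> 4 -> 39 -> 47 -> 43
Step 7: curr=46, set curr.next=prev(33) | reversed so far: 46 -> 33 -> 45 -> 4 -> 39 -> 47 -> 43

46 -> 33 -> 45 -> 4 -> 39 -> 47 -> 43 -> None


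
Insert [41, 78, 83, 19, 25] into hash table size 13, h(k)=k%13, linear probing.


Insert 41: h=2 -> slot 2
Insert 78: h=0 -> slot 0
Insert 83: h=5 -> slot 5
Insert 19: h=6 -> slot 6
Insert 25: h=12 -> slot 12

Table: [78, None, 41, None, None, 83, 19, None, None, None, None, None, 25]


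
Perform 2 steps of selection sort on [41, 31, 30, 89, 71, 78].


Initial: [41, 31, 30, 89, 71, 78]
Step 1: min=30 at 2
  Swap: [30, 31, 41, 89, 71, 78]
Step 2: min=31 at 1
  Swap: [30, 31, 41, 89, 71, 78]

After 2 steps: [30, 31, 41, 89, 71, 78]


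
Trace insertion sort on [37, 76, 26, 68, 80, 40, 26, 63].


Initial: [37, 76, 26, 68, 80, 40, 26, 63]
Insert 76: [37, 76, 26, 68, 80, 40, 26, 63]
Insert 26: [26, 37, 76, 68, 80, 40, 26, 63]
Insert 68: [26, 37, 68, 76, 80, 40, 26, 63]
Insert 80: [26, 37, 68, 76, 80, 40, 26, 63]
Insert 40: [26, 37, 40, 68, 76, 80, 26, 63]
Insert 26: [26, 26, 37, 40, 68, 76, 80, 63]
Insert 63: [26, 26, 37, 40, 63, 68, 76, 80]

Sorted: [26, 26, 37, 40, 63, 68, 76, 80]


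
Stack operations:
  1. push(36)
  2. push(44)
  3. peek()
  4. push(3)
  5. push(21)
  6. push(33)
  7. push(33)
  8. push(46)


push(36) -> [36]
push(44) -> [36, 44]
peek()->44
push(3) -> [36, 44, 3]
push(21) -> [36, 44, 3, 21]
push(33) -> [36, 44, 3, 21, 33]
push(33) -> [36, 44, 3, 21, 33, 33]
push(46) -> [36, 44, 3, 21, 33, 33, 46]

Final stack: [36, 44, 3, 21, 33, 33, 46]


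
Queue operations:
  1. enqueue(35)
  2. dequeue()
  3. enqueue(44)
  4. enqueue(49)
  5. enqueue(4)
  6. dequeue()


enqueue(35) -> [35]
dequeue()->35, []
enqueue(44) -> [44]
enqueue(49) -> [44, 49]
enqueue(4) -> [44, 49, 4]
dequeue()->44, [49, 4]

Final queue: [49, 4]


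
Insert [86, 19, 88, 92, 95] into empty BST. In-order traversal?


Insert 86: root
Insert 19: L from 86
Insert 88: R from 86
Insert 92: R from 86 -> R from 88
Insert 95: R from 86 -> R from 88 -> R from 92

In-order: [19, 86, 88, 92, 95]


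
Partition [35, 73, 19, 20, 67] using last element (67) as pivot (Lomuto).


Pivot: 67
  35 <= 67: advance i (no swap)
  19 <= 67: swap -> [35, 19, 73, 20, 67]
  20 <= 67: swap -> [35, 19, 20, 73, 67]
Place pivot at 3: [35, 19, 20, 67, 73]

Partitioned: [35, 19, 20, 67, 73]


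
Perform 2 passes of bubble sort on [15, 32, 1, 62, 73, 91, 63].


Initial: [15, 32, 1, 62, 73, 91, 63]
Pass 1: [15, 1, 32, 62, 73, 63, 91] (2 swaps)
Pass 2: [1, 15, 32, 62, 63, 73, 91] (2 swaps)

After 2 passes: [1, 15, 32, 62, 63, 73, 91]


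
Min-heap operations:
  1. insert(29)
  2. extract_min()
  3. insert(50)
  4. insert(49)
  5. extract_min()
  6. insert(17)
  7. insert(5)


insert(29) -> [29]
extract_min()->29, []
insert(50) -> [50]
insert(49) -> [49, 50]
extract_min()->49, [50]
insert(17) -> [17, 50]
insert(5) -> [5, 50, 17]

Final heap: [5, 50, 17]


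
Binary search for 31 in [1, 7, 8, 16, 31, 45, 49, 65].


Step 1: lo=0, hi=7, mid=3, val=16
Step 2: lo=4, hi=7, mid=5, val=45
Step 3: lo=4, hi=4, mid=4, val=31

Found at index 4


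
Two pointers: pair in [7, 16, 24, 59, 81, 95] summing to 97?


lo=0(7)+hi=5(95)=102
lo=0(7)+hi=4(81)=88
lo=1(16)+hi=4(81)=97

Yes: 16+81=97


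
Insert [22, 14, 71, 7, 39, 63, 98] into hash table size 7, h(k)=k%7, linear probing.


Insert 22: h=1 -> slot 1
Insert 14: h=0 -> slot 0
Insert 71: h=1, 1 probes -> slot 2
Insert 7: h=0, 3 probes -> slot 3
Insert 39: h=4 -> slot 4
Insert 63: h=0, 5 probes -> slot 5
Insert 98: h=0, 6 probes -> slot 6

Table: [14, 22, 71, 7, 39, 63, 98]


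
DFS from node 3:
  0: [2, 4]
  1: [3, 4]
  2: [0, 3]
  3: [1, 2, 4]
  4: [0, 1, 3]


Visit 3, push [4, 2, 1]
Visit 1, push [4]
Visit 4, push [0]
Visit 0, push [2]
Visit 2, push []

DFS order: [3, 1, 4, 0, 2]


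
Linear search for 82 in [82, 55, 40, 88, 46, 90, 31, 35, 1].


i=0: 82==82 found!

Found at 0, 1 comps


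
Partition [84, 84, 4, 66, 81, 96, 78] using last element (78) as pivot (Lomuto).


Pivot: 78
  4 <= 78: swap -> [4, 84, 84, 66, 81, 96, 78]
  66 <= 78: swap -> [4, 66, 84, 84, 81, 96, 78]
Place pivot at 2: [4, 66, 78, 84, 81, 96, 84]

Partitioned: [4, 66, 78, 84, 81, 96, 84]


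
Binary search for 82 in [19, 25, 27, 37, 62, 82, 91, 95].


Step 1: lo=0, hi=7, mid=3, val=37
Step 2: lo=4, hi=7, mid=5, val=82

Found at index 5


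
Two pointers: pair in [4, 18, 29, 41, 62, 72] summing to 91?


lo=0(4)+hi=5(72)=76
lo=1(18)+hi=5(72)=90
lo=2(29)+hi=5(72)=101
lo=2(29)+hi=4(62)=91

Yes: 29+62=91


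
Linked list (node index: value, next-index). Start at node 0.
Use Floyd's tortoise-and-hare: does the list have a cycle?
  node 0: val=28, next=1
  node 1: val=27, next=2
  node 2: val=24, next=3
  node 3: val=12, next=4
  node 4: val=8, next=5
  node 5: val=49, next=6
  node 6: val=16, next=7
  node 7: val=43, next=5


Floyd's tortoise (slow, +1) and hare (fast, +2):
  init: slow=0, fast=0
  step 1: slow=1, fast=2
  step 2: slow=2, fast=4
  step 3: slow=3, fast=6
  step 4: slow=4, fast=5
  step 5: slow=5, fast=7
  step 6: slow=6, fast=6
  slow == fast at node 6: cycle detected

Cycle: yes


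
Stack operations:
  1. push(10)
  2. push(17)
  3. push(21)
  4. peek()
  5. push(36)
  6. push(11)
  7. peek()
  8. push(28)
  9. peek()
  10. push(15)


push(10) -> [10]
push(17) -> [10, 17]
push(21) -> [10, 17, 21]
peek()->21
push(36) -> [10, 17, 21, 36]
push(11) -> [10, 17, 21, 36, 11]
peek()->11
push(28) -> [10, 17, 21, 36, 11, 28]
peek()->28
push(15) -> [10, 17, 21, 36, 11, 28, 15]

Final stack: [10, 17, 21, 36, 11, 28, 15]


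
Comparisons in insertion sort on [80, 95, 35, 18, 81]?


Algorithm: insertion sort
Input: [80, 95, 35, 18, 81]
Sorted: [18, 35, 80, 81, 95]

8


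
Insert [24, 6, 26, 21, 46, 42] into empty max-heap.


Insert 24: [24]
Insert 6: [24, 6]
Insert 26: [26, 6, 24]
Insert 21: [26, 21, 24, 6]
Insert 46: [46, 26, 24, 6, 21]
Insert 42: [46, 26, 42, 6, 21, 24]

Final heap: [46, 26, 42, 6, 21, 24]


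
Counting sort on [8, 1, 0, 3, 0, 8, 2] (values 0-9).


Input: [8, 1, 0, 3, 0, 8, 2]
Counts: [2, 1, 1, 1, 0, 0, 0, 0, 2, 0]

Sorted: [0, 0, 1, 2, 3, 8, 8]


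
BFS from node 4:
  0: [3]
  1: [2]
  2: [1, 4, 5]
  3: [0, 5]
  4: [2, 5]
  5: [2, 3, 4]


Visit 4, enqueue [2, 5]
Visit 2, enqueue [1]
Visit 5, enqueue [3]
Visit 1, enqueue []
Visit 3, enqueue [0]
Visit 0, enqueue []

BFS order: [4, 2, 5, 1, 3, 0]


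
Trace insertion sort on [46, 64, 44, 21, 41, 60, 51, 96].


Initial: [46, 64, 44, 21, 41, 60, 51, 96]
Insert 64: [46, 64, 44, 21, 41, 60, 51, 96]
Insert 44: [44, 46, 64, 21, 41, 60, 51, 96]
Insert 21: [21, 44, 46, 64, 41, 60, 51, 96]
Insert 41: [21, 41, 44, 46, 64, 60, 51, 96]
Insert 60: [21, 41, 44, 46, 60, 64, 51, 96]
Insert 51: [21, 41, 44, 46, 51, 60, 64, 96]
Insert 96: [21, 41, 44, 46, 51, 60, 64, 96]

Sorted: [21, 41, 44, 46, 51, 60, 64, 96]


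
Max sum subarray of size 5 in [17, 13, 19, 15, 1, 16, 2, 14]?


[0:5]: 65
[1:6]: 64
[2:7]: 53
[3:8]: 48

Max: 65 at [0:5]


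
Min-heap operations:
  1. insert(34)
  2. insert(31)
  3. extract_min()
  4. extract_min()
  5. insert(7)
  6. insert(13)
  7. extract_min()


insert(34) -> [34]
insert(31) -> [31, 34]
extract_min()->31, [34]
extract_min()->34, []
insert(7) -> [7]
insert(13) -> [7, 13]
extract_min()->7, [13]

Final heap: [13]


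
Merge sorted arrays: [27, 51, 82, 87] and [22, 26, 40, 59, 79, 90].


Take 22 from B
Take 26 from B
Take 27 from A
Take 40 from B
Take 51 from A
Take 59 from B
Take 79 from B
Take 82 from A
Take 87 from A

Merged: [22, 26, 27, 40, 51, 59, 79, 82, 87, 90]


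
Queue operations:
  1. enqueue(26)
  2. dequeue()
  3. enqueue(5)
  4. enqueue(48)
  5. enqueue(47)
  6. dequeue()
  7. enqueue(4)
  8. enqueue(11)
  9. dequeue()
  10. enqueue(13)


enqueue(26) -> [26]
dequeue()->26, []
enqueue(5) -> [5]
enqueue(48) -> [5, 48]
enqueue(47) -> [5, 48, 47]
dequeue()->5, [48, 47]
enqueue(4) -> [48, 47, 4]
enqueue(11) -> [48, 47, 4, 11]
dequeue()->48, [47, 4, 11]
enqueue(13) -> [47, 4, 11, 13]

Final queue: [47, 4, 11, 13]


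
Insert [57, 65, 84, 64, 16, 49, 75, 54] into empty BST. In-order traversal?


Insert 57: root
Insert 65: R from 57
Insert 84: R from 57 -> R from 65
Insert 64: R from 57 -> L from 65
Insert 16: L from 57
Insert 49: L from 57 -> R from 16
Insert 75: R from 57 -> R from 65 -> L from 84
Insert 54: L from 57 -> R from 16 -> R from 49

In-order: [16, 49, 54, 57, 64, 65, 75, 84]


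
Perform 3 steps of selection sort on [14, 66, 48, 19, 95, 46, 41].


Initial: [14, 66, 48, 19, 95, 46, 41]
Step 1: min=14 at 0
  Swap: [14, 66, 48, 19, 95, 46, 41]
Step 2: min=19 at 3
  Swap: [14, 19, 48, 66, 95, 46, 41]
Step 3: min=41 at 6
  Swap: [14, 19, 41, 66, 95, 46, 48]

After 3 steps: [14, 19, 41, 66, 95, 46, 48]


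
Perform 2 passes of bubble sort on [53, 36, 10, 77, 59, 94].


Initial: [53, 36, 10, 77, 59, 94]
Pass 1: [36, 10, 53, 59, 77, 94] (3 swaps)
Pass 2: [10, 36, 53, 59, 77, 94] (1 swaps)

After 2 passes: [10, 36, 53, 59, 77, 94]


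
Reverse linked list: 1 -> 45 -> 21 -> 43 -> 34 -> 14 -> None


Step 1: curr=1, set curr.next=prev(None) | reversed so far: 1
Step 2: curr=45, set curr.next=prev(1) | reversed so far: 45 -> 1
Step 3: curr=21, set curr.next=prev(45) | reversed so far: 21 -> 45 -> 1
Step 4: curr=43, set curr.next=prev(21) | reversed so far: 43 -> 21 -> 45 -> 1
Step 5: curr=34, set curr.next=prev(43) | reversed so far: 34 -> 43 -> 21 -> 45 -> 1
Step 6: curr=14, set curr.next=prev(34) | reversed so far: 14 -> 34 -> 43 -> 21 -> 45 -> 1

14 -> 34 -> 43 -> 21 -> 45 -> 1 -> None


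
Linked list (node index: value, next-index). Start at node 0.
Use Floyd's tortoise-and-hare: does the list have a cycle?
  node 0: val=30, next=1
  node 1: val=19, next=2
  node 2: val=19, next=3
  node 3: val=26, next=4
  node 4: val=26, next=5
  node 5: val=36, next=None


Floyd's tortoise (slow, +1) and hare (fast, +2):
  init: slow=0, fast=0
  step 1: slow=1, fast=2
  step 2: slow=2, fast=4
  step 3: fast 4->5->None, no cycle

Cycle: no


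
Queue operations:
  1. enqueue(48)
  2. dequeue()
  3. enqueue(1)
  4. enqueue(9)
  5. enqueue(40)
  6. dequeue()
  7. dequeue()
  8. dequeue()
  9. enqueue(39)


enqueue(48) -> [48]
dequeue()->48, []
enqueue(1) -> [1]
enqueue(9) -> [1, 9]
enqueue(40) -> [1, 9, 40]
dequeue()->1, [9, 40]
dequeue()->9, [40]
dequeue()->40, []
enqueue(39) -> [39]

Final queue: [39]


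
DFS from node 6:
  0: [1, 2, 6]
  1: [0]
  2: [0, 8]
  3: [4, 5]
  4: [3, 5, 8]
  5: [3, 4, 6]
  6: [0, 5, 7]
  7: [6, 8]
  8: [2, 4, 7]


Visit 6, push [7, 5, 0]
Visit 0, push [2, 1]
Visit 1, push []
Visit 2, push [8]
Visit 8, push [7, 4]
Visit 4, push [5, 3]
Visit 3, push [5]
Visit 5, push []
Visit 7, push []

DFS order: [6, 0, 1, 2, 8, 4, 3, 5, 7]


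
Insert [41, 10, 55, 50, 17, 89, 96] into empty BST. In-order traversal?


Insert 41: root
Insert 10: L from 41
Insert 55: R from 41
Insert 50: R from 41 -> L from 55
Insert 17: L from 41 -> R from 10
Insert 89: R from 41 -> R from 55
Insert 96: R from 41 -> R from 55 -> R from 89

In-order: [10, 17, 41, 50, 55, 89, 96]


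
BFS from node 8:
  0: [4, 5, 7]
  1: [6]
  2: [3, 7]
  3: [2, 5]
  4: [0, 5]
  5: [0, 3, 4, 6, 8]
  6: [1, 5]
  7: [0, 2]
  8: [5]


Visit 8, enqueue [5]
Visit 5, enqueue [0, 3, 4, 6]
Visit 0, enqueue [7]
Visit 3, enqueue [2]
Visit 4, enqueue []
Visit 6, enqueue [1]
Visit 7, enqueue []
Visit 2, enqueue []
Visit 1, enqueue []

BFS order: [8, 5, 0, 3, 4, 6, 7, 2, 1]


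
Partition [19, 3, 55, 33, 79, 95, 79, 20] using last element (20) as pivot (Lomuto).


Pivot: 20
  19 <= 20: advance i (no swap)
  3 <= 20: advance i (no swap)
Place pivot at 2: [19, 3, 20, 33, 79, 95, 79, 55]

Partitioned: [19, 3, 20, 33, 79, 95, 79, 55]


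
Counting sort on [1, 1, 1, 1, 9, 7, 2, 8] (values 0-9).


Input: [1, 1, 1, 1, 9, 7, 2, 8]
Counts: [0, 4, 1, 0, 0, 0, 0, 1, 1, 1]

Sorted: [1, 1, 1, 1, 2, 7, 8, 9]


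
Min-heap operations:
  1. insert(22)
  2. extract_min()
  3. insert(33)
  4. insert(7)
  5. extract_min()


insert(22) -> [22]
extract_min()->22, []
insert(33) -> [33]
insert(7) -> [7, 33]
extract_min()->7, [33]

Final heap: [33]


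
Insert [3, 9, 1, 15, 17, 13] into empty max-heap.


Insert 3: [3]
Insert 9: [9, 3]
Insert 1: [9, 3, 1]
Insert 15: [15, 9, 1, 3]
Insert 17: [17, 15, 1, 3, 9]
Insert 13: [17, 15, 13, 3, 9, 1]

Final heap: [17, 15, 13, 3, 9, 1]


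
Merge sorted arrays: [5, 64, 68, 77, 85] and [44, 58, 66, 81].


Take 5 from A
Take 44 from B
Take 58 from B
Take 64 from A
Take 66 from B
Take 68 from A
Take 77 from A
Take 81 from B

Merged: [5, 44, 58, 64, 66, 68, 77, 81, 85]


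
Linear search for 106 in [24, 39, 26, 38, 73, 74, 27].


i=0: 24!=106
i=1: 39!=106
i=2: 26!=106
i=3: 38!=106
i=4: 73!=106
i=5: 74!=106
i=6: 27!=106

Not found, 7 comps


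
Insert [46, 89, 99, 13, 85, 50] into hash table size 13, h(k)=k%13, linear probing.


Insert 46: h=7 -> slot 7
Insert 89: h=11 -> slot 11
Insert 99: h=8 -> slot 8
Insert 13: h=0 -> slot 0
Insert 85: h=7, 2 probes -> slot 9
Insert 50: h=11, 1 probes -> slot 12

Table: [13, None, None, None, None, None, None, 46, 99, 85, None, 89, 50]


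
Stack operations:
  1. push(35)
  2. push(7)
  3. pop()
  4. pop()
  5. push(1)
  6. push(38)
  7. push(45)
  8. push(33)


push(35) -> [35]
push(7) -> [35, 7]
pop()->7, [35]
pop()->35, []
push(1) -> [1]
push(38) -> [1, 38]
push(45) -> [1, 38, 45]
push(33) -> [1, 38, 45, 33]

Final stack: [1, 38, 45, 33]


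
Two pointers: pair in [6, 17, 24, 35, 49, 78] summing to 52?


lo=0(6)+hi=5(78)=84
lo=0(6)+hi=4(49)=55
lo=0(6)+hi=3(35)=41
lo=1(17)+hi=3(35)=52

Yes: 17+35=52


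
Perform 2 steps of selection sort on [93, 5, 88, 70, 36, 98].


Initial: [93, 5, 88, 70, 36, 98]
Step 1: min=5 at 1
  Swap: [5, 93, 88, 70, 36, 98]
Step 2: min=36 at 4
  Swap: [5, 36, 88, 70, 93, 98]

After 2 steps: [5, 36, 88, 70, 93, 98]


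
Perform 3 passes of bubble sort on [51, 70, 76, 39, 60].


Initial: [51, 70, 76, 39, 60]
Pass 1: [51, 70, 39, 60, 76] (2 swaps)
Pass 2: [51, 39, 60, 70, 76] (2 swaps)
Pass 3: [39, 51, 60, 70, 76] (1 swaps)

After 3 passes: [39, 51, 60, 70, 76]


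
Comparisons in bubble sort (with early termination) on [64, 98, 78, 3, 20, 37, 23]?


Algorithm: bubble sort (with early termination)
Input: [64, 98, 78, 3, 20, 37, 23]
Sorted: [3, 20, 23, 37, 64, 78, 98]

20


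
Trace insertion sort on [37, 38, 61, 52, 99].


Initial: [37, 38, 61, 52, 99]
Insert 38: [37, 38, 61, 52, 99]
Insert 61: [37, 38, 61, 52, 99]
Insert 52: [37, 38, 52, 61, 99]
Insert 99: [37, 38, 52, 61, 99]

Sorted: [37, 38, 52, 61, 99]


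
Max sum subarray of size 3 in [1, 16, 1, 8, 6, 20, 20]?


[0:3]: 18
[1:4]: 25
[2:5]: 15
[3:6]: 34
[4:7]: 46

Max: 46 at [4:7]


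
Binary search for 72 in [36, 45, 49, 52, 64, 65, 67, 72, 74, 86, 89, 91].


Step 1: lo=0, hi=11, mid=5, val=65
Step 2: lo=6, hi=11, mid=8, val=74
Step 3: lo=6, hi=7, mid=6, val=67
Step 4: lo=7, hi=7, mid=7, val=72

Found at index 7


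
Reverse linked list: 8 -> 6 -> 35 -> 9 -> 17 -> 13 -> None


Step 1: curr=8, set curr.next=prev(None) | reversed so far: 8
Step 2: curr=6, set curr.next=prev(8) | reversed so far: 6 -> 8
Step 3: curr=35, set curr.next=prev(6) | reversed so far: 35 -> 6 -> 8
Step 4: curr=9, set curr.next=prev(35) | reversed so far: 9 -> 35 -> 6 -> 8
Step 5: curr=17, set curr.next=prev(9) | reversed so far: 17 -> 9 -> 35 -> 6 -> 8
Step 6: curr=13, set curr.next=prev(17) | reversed so far: 13 -> 17 -> 9 -> 35 -> 6 -> 8

13 -> 17 -> 9 -> 35 -> 6 -> 8 -> None


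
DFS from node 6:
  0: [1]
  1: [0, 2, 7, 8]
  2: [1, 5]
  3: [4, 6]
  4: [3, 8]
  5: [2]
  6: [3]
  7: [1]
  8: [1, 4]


Visit 6, push [3]
Visit 3, push [4]
Visit 4, push [8]
Visit 8, push [1]
Visit 1, push [7, 2, 0]
Visit 0, push []
Visit 2, push [5]
Visit 5, push []
Visit 7, push []

DFS order: [6, 3, 4, 8, 1, 0, 2, 5, 7]


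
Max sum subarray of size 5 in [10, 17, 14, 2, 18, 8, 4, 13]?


[0:5]: 61
[1:6]: 59
[2:7]: 46
[3:8]: 45

Max: 61 at [0:5]


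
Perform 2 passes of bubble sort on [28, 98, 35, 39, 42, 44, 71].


Initial: [28, 98, 35, 39, 42, 44, 71]
Pass 1: [28, 35, 39, 42, 44, 71, 98] (5 swaps)
Pass 2: [28, 35, 39, 42, 44, 71, 98] (0 swaps)

After 2 passes: [28, 35, 39, 42, 44, 71, 98]


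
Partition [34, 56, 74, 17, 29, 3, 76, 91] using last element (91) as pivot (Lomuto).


Pivot: 91
  34 <= 91: advance i (no swap)
  56 <= 91: advance i (no swap)
  74 <= 91: advance i (no swap)
  17 <= 91: advance i (no swap)
  29 <= 91: advance i (no swap)
  3 <= 91: advance i (no swap)
  76 <= 91: advance i (no swap)
Place pivot at 7: [34, 56, 74, 17, 29, 3, 76, 91]

Partitioned: [34, 56, 74, 17, 29, 3, 76, 91]


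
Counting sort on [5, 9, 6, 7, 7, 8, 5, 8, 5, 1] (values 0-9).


Input: [5, 9, 6, 7, 7, 8, 5, 8, 5, 1]
Counts: [0, 1, 0, 0, 0, 3, 1, 2, 2, 1]

Sorted: [1, 5, 5, 5, 6, 7, 7, 8, 8, 9]


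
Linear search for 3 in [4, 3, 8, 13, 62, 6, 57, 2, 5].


i=0: 4!=3
i=1: 3==3 found!

Found at 1, 2 comps


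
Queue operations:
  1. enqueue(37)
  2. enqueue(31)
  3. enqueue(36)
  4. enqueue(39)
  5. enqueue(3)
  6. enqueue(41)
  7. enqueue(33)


enqueue(37) -> [37]
enqueue(31) -> [37, 31]
enqueue(36) -> [37, 31, 36]
enqueue(39) -> [37, 31, 36, 39]
enqueue(3) -> [37, 31, 36, 39, 3]
enqueue(41) -> [37, 31, 36, 39, 3, 41]
enqueue(33) -> [37, 31, 36, 39, 3, 41, 33]

Final queue: [37, 31, 36, 39, 3, 41, 33]


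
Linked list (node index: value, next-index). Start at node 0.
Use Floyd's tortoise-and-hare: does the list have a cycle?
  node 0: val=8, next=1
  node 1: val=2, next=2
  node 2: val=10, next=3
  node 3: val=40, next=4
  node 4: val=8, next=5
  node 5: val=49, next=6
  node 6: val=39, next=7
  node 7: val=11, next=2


Floyd's tortoise (slow, +1) and hare (fast, +2):
  init: slow=0, fast=0
  step 1: slow=1, fast=2
  step 2: slow=2, fast=4
  step 3: slow=3, fast=6
  step 4: slow=4, fast=2
  step 5: slow=5, fast=4
  step 6: slow=6, fast=6
  slow == fast at node 6: cycle detected

Cycle: yes


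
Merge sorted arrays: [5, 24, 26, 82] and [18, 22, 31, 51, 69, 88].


Take 5 from A
Take 18 from B
Take 22 from B
Take 24 from A
Take 26 from A
Take 31 from B
Take 51 from B
Take 69 from B
Take 82 from A

Merged: [5, 18, 22, 24, 26, 31, 51, 69, 82, 88]


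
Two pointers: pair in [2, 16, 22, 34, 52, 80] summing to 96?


lo=0(2)+hi=5(80)=82
lo=1(16)+hi=5(80)=96

Yes: 16+80=96


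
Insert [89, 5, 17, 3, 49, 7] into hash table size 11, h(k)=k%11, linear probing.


Insert 89: h=1 -> slot 1
Insert 5: h=5 -> slot 5
Insert 17: h=6 -> slot 6
Insert 3: h=3 -> slot 3
Insert 49: h=5, 2 probes -> slot 7
Insert 7: h=7, 1 probes -> slot 8

Table: [None, 89, None, 3, None, 5, 17, 49, 7, None, None]


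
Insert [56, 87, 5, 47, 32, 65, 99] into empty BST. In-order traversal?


Insert 56: root
Insert 87: R from 56
Insert 5: L from 56
Insert 47: L from 56 -> R from 5
Insert 32: L from 56 -> R from 5 -> L from 47
Insert 65: R from 56 -> L from 87
Insert 99: R from 56 -> R from 87

In-order: [5, 32, 47, 56, 65, 87, 99]


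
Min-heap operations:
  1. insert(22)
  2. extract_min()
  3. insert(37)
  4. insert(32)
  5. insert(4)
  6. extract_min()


insert(22) -> [22]
extract_min()->22, []
insert(37) -> [37]
insert(32) -> [32, 37]
insert(4) -> [4, 37, 32]
extract_min()->4, [32, 37]

Final heap: [32, 37]


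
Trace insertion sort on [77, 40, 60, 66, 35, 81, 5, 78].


Initial: [77, 40, 60, 66, 35, 81, 5, 78]
Insert 40: [40, 77, 60, 66, 35, 81, 5, 78]
Insert 60: [40, 60, 77, 66, 35, 81, 5, 78]
Insert 66: [40, 60, 66, 77, 35, 81, 5, 78]
Insert 35: [35, 40, 60, 66, 77, 81, 5, 78]
Insert 81: [35, 40, 60, 66, 77, 81, 5, 78]
Insert 5: [5, 35, 40, 60, 66, 77, 81, 78]
Insert 78: [5, 35, 40, 60, 66, 77, 78, 81]

Sorted: [5, 35, 40, 60, 66, 77, 78, 81]


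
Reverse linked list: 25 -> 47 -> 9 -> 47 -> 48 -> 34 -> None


Step 1: curr=25, set curr.next=prev(None) | reversed so far: 25
Step 2: curr=47, set curr.next=prev(25) | reversed so far: 47 -> 25
Step 3: curr=9, set curr.next=prev(47) | reversed so far: 9 -> 47 -> 25
Step 4: curr=47, set curr.next=prev(9) | reversed so far: 47 -> 9 -> 47 -> 25
Step 5: curr=48, set curr.next=prev(47) | reversed so far: 48 -> 47 -> 9 -> 47 -> 25
Step 6: curr=34, set curr.next=prev(48) | reversed so far: 34 -> 48 -> 47 -> 9 -> 47 -> 25

34 -> 48 -> 47 -> 9 -> 47 -> 25 -> None


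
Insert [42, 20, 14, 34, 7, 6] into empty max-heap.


Insert 42: [42]
Insert 20: [42, 20]
Insert 14: [42, 20, 14]
Insert 34: [42, 34, 14, 20]
Insert 7: [42, 34, 14, 20, 7]
Insert 6: [42, 34, 14, 20, 7, 6]

Final heap: [42, 34, 14, 20, 7, 6]


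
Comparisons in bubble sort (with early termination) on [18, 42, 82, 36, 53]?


Algorithm: bubble sort (with early termination)
Input: [18, 42, 82, 36, 53]
Sorted: [18, 36, 42, 53, 82]

9


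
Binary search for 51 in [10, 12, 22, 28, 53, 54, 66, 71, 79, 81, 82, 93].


Step 1: lo=0, hi=11, mid=5, val=54
Step 2: lo=0, hi=4, mid=2, val=22
Step 3: lo=3, hi=4, mid=3, val=28
Step 4: lo=4, hi=4, mid=4, val=53

Not found


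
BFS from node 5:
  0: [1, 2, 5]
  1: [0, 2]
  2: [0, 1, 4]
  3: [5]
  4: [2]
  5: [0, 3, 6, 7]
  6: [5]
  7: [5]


Visit 5, enqueue [0, 3, 6, 7]
Visit 0, enqueue [1, 2]
Visit 3, enqueue []
Visit 6, enqueue []
Visit 7, enqueue []
Visit 1, enqueue []
Visit 2, enqueue [4]
Visit 4, enqueue []

BFS order: [5, 0, 3, 6, 7, 1, 2, 4]


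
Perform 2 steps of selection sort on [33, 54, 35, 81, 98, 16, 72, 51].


Initial: [33, 54, 35, 81, 98, 16, 72, 51]
Step 1: min=16 at 5
  Swap: [16, 54, 35, 81, 98, 33, 72, 51]
Step 2: min=33 at 5
  Swap: [16, 33, 35, 81, 98, 54, 72, 51]

After 2 steps: [16, 33, 35, 81, 98, 54, 72, 51]


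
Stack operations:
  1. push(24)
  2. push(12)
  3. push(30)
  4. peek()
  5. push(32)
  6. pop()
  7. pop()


push(24) -> [24]
push(12) -> [24, 12]
push(30) -> [24, 12, 30]
peek()->30
push(32) -> [24, 12, 30, 32]
pop()->32, [24, 12, 30]
pop()->30, [24, 12]

Final stack: [24, 12]


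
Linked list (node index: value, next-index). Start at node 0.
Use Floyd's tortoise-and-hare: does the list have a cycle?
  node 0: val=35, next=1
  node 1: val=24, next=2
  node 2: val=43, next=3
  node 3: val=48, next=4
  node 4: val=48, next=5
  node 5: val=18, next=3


Floyd's tortoise (slow, +1) and hare (fast, +2):
  init: slow=0, fast=0
  step 1: slow=1, fast=2
  step 2: slow=2, fast=4
  step 3: slow=3, fast=3
  slow == fast at node 3: cycle detected

Cycle: yes


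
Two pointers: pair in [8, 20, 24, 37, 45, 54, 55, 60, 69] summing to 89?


lo=0(8)+hi=8(69)=77
lo=1(20)+hi=8(69)=89

Yes: 20+69=89


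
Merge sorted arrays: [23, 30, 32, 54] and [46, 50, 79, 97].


Take 23 from A
Take 30 from A
Take 32 from A
Take 46 from B
Take 50 from B
Take 54 from A

Merged: [23, 30, 32, 46, 50, 54, 79, 97]


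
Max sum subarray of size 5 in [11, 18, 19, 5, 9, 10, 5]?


[0:5]: 62
[1:6]: 61
[2:7]: 48

Max: 62 at [0:5]


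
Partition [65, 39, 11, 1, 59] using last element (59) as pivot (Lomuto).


Pivot: 59
  39 <= 59: swap -> [39, 65, 11, 1, 59]
  11 <= 59: swap -> [39, 11, 65, 1, 59]
  1 <= 59: swap -> [39, 11, 1, 65, 59]
Place pivot at 3: [39, 11, 1, 59, 65]

Partitioned: [39, 11, 1, 59, 65]


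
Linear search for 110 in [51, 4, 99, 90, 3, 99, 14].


i=0: 51!=110
i=1: 4!=110
i=2: 99!=110
i=3: 90!=110
i=4: 3!=110
i=5: 99!=110
i=6: 14!=110

Not found, 7 comps


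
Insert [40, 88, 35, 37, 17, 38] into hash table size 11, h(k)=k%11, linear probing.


Insert 40: h=7 -> slot 7
Insert 88: h=0 -> slot 0
Insert 35: h=2 -> slot 2
Insert 37: h=4 -> slot 4
Insert 17: h=6 -> slot 6
Insert 38: h=5 -> slot 5

Table: [88, None, 35, None, 37, 38, 17, 40, None, None, None]


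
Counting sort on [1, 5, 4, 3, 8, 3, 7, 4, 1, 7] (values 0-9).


Input: [1, 5, 4, 3, 8, 3, 7, 4, 1, 7]
Counts: [0, 2, 0, 2, 2, 1, 0, 2, 1, 0]

Sorted: [1, 1, 3, 3, 4, 4, 5, 7, 7, 8]


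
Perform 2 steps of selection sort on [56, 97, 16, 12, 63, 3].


Initial: [56, 97, 16, 12, 63, 3]
Step 1: min=3 at 5
  Swap: [3, 97, 16, 12, 63, 56]
Step 2: min=12 at 3
  Swap: [3, 12, 16, 97, 63, 56]

After 2 steps: [3, 12, 16, 97, 63, 56]


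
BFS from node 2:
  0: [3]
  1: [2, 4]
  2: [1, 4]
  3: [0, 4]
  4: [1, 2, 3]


Visit 2, enqueue [1, 4]
Visit 1, enqueue []
Visit 4, enqueue [3]
Visit 3, enqueue [0]
Visit 0, enqueue []

BFS order: [2, 1, 4, 3, 0]


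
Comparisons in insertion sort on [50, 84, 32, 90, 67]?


Algorithm: insertion sort
Input: [50, 84, 32, 90, 67]
Sorted: [32, 50, 67, 84, 90]

7


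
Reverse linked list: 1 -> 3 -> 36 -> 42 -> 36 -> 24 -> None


Step 1: curr=1, set curr.next=prev(None) | reversed so far: 1
Step 2: curr=3, set curr.next=prev(1) | reversed so far: 3 -> 1
Step 3: curr=36, set curr.next=prev(3) | reversed so far: 36 -> 3 -> 1
Step 4: curr=42, set curr.next=prev(36) | reversed so far: 42 -> 36 -> 3 -> 1
Step 5: curr=36, set curr.next=prev(42) | reversed so far: 36 -> 42 -> 36 -> 3 -> 1
Step 6: curr=24, set curr.next=prev(36) | reversed so far: 24 -> 36 -> 42 -> 36 -> 3 -> 1

24 -> 36 -> 42 -> 36 -> 3 -> 1 -> None


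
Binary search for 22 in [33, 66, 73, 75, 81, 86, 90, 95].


Step 1: lo=0, hi=7, mid=3, val=75
Step 2: lo=0, hi=2, mid=1, val=66
Step 3: lo=0, hi=0, mid=0, val=33

Not found


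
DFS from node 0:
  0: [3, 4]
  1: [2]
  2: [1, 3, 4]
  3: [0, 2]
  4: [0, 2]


Visit 0, push [4, 3]
Visit 3, push [2]
Visit 2, push [4, 1]
Visit 1, push []
Visit 4, push []

DFS order: [0, 3, 2, 1, 4]


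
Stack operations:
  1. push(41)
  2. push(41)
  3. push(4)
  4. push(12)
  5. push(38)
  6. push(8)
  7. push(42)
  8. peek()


push(41) -> [41]
push(41) -> [41, 41]
push(4) -> [41, 41, 4]
push(12) -> [41, 41, 4, 12]
push(38) -> [41, 41, 4, 12, 38]
push(8) -> [41, 41, 4, 12, 38, 8]
push(42) -> [41, 41, 4, 12, 38, 8, 42]
peek()->42

Final stack: [41, 41, 4, 12, 38, 8, 42]


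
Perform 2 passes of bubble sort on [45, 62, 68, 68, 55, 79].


Initial: [45, 62, 68, 68, 55, 79]
Pass 1: [45, 62, 68, 55, 68, 79] (1 swaps)
Pass 2: [45, 62, 55, 68, 68, 79] (1 swaps)

After 2 passes: [45, 62, 55, 68, 68, 79]


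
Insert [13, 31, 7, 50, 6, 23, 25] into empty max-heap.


Insert 13: [13]
Insert 31: [31, 13]
Insert 7: [31, 13, 7]
Insert 50: [50, 31, 7, 13]
Insert 6: [50, 31, 7, 13, 6]
Insert 23: [50, 31, 23, 13, 6, 7]
Insert 25: [50, 31, 25, 13, 6, 7, 23]

Final heap: [50, 31, 25, 13, 6, 7, 23]


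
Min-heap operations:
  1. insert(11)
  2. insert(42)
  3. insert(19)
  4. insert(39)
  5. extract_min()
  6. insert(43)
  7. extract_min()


insert(11) -> [11]
insert(42) -> [11, 42]
insert(19) -> [11, 42, 19]
insert(39) -> [11, 39, 19, 42]
extract_min()->11, [19, 39, 42]
insert(43) -> [19, 39, 42, 43]
extract_min()->19, [39, 43, 42]

Final heap: [39, 43, 42]


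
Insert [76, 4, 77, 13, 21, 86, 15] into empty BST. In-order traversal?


Insert 76: root
Insert 4: L from 76
Insert 77: R from 76
Insert 13: L from 76 -> R from 4
Insert 21: L from 76 -> R from 4 -> R from 13
Insert 86: R from 76 -> R from 77
Insert 15: L from 76 -> R from 4 -> R from 13 -> L from 21

In-order: [4, 13, 15, 21, 76, 77, 86]


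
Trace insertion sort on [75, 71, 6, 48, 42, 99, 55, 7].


Initial: [75, 71, 6, 48, 42, 99, 55, 7]
Insert 71: [71, 75, 6, 48, 42, 99, 55, 7]
Insert 6: [6, 71, 75, 48, 42, 99, 55, 7]
Insert 48: [6, 48, 71, 75, 42, 99, 55, 7]
Insert 42: [6, 42, 48, 71, 75, 99, 55, 7]
Insert 99: [6, 42, 48, 71, 75, 99, 55, 7]
Insert 55: [6, 42, 48, 55, 71, 75, 99, 7]
Insert 7: [6, 7, 42, 48, 55, 71, 75, 99]

Sorted: [6, 7, 42, 48, 55, 71, 75, 99]


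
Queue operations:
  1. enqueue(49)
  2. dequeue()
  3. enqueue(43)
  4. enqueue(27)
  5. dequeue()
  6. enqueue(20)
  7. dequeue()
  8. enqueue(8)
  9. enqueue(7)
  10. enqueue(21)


enqueue(49) -> [49]
dequeue()->49, []
enqueue(43) -> [43]
enqueue(27) -> [43, 27]
dequeue()->43, [27]
enqueue(20) -> [27, 20]
dequeue()->27, [20]
enqueue(8) -> [20, 8]
enqueue(7) -> [20, 8, 7]
enqueue(21) -> [20, 8, 7, 21]

Final queue: [20, 8, 7, 21]


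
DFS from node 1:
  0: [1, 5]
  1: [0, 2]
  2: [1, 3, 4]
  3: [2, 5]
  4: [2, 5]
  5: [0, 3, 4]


Visit 1, push [2, 0]
Visit 0, push [5]
Visit 5, push [4, 3]
Visit 3, push [2]
Visit 2, push [4]
Visit 4, push []

DFS order: [1, 0, 5, 3, 2, 4]


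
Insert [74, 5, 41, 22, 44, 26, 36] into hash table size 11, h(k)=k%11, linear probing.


Insert 74: h=8 -> slot 8
Insert 5: h=5 -> slot 5
Insert 41: h=8, 1 probes -> slot 9
Insert 22: h=0 -> slot 0
Insert 44: h=0, 1 probes -> slot 1
Insert 26: h=4 -> slot 4
Insert 36: h=3 -> slot 3

Table: [22, 44, None, 36, 26, 5, None, None, 74, 41, None]


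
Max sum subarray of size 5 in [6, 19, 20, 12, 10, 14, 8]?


[0:5]: 67
[1:6]: 75
[2:7]: 64

Max: 75 at [1:6]


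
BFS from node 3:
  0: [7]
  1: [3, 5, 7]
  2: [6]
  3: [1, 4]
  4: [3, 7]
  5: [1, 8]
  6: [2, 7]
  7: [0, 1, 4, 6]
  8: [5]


Visit 3, enqueue [1, 4]
Visit 1, enqueue [5, 7]
Visit 4, enqueue []
Visit 5, enqueue [8]
Visit 7, enqueue [0, 6]
Visit 8, enqueue []
Visit 0, enqueue []
Visit 6, enqueue [2]
Visit 2, enqueue []

BFS order: [3, 1, 4, 5, 7, 8, 0, 6, 2]


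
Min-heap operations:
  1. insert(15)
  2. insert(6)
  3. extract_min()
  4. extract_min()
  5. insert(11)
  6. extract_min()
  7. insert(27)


insert(15) -> [15]
insert(6) -> [6, 15]
extract_min()->6, [15]
extract_min()->15, []
insert(11) -> [11]
extract_min()->11, []
insert(27) -> [27]

Final heap: [27]


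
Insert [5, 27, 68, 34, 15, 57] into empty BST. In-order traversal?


Insert 5: root
Insert 27: R from 5
Insert 68: R from 5 -> R from 27
Insert 34: R from 5 -> R from 27 -> L from 68
Insert 15: R from 5 -> L from 27
Insert 57: R from 5 -> R from 27 -> L from 68 -> R from 34

In-order: [5, 15, 27, 34, 57, 68]


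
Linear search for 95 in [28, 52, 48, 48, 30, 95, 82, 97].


i=0: 28!=95
i=1: 52!=95
i=2: 48!=95
i=3: 48!=95
i=4: 30!=95
i=5: 95==95 found!

Found at 5, 6 comps


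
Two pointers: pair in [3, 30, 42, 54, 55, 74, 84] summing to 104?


lo=0(3)+hi=6(84)=87
lo=1(30)+hi=6(84)=114
lo=1(30)+hi=5(74)=104

Yes: 30+74=104


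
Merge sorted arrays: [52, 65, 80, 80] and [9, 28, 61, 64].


Take 9 from B
Take 28 from B
Take 52 from A
Take 61 from B
Take 64 from B

Merged: [9, 28, 52, 61, 64, 65, 80, 80]


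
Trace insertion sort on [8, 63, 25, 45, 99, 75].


Initial: [8, 63, 25, 45, 99, 75]
Insert 63: [8, 63, 25, 45, 99, 75]
Insert 25: [8, 25, 63, 45, 99, 75]
Insert 45: [8, 25, 45, 63, 99, 75]
Insert 99: [8, 25, 45, 63, 99, 75]
Insert 75: [8, 25, 45, 63, 75, 99]

Sorted: [8, 25, 45, 63, 75, 99]


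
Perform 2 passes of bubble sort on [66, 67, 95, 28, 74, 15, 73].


Initial: [66, 67, 95, 28, 74, 15, 73]
Pass 1: [66, 67, 28, 74, 15, 73, 95] (4 swaps)
Pass 2: [66, 28, 67, 15, 73, 74, 95] (3 swaps)

After 2 passes: [66, 28, 67, 15, 73, 74, 95]


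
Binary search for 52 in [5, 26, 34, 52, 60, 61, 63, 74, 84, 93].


Step 1: lo=0, hi=9, mid=4, val=60
Step 2: lo=0, hi=3, mid=1, val=26
Step 3: lo=2, hi=3, mid=2, val=34
Step 4: lo=3, hi=3, mid=3, val=52

Found at index 3


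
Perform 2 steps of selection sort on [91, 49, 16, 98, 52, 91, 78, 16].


Initial: [91, 49, 16, 98, 52, 91, 78, 16]
Step 1: min=16 at 2
  Swap: [16, 49, 91, 98, 52, 91, 78, 16]
Step 2: min=16 at 7
  Swap: [16, 16, 91, 98, 52, 91, 78, 49]

After 2 steps: [16, 16, 91, 98, 52, 91, 78, 49]


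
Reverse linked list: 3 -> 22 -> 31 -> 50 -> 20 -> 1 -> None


Step 1: curr=3, set curr.next=prev(None) | reversed so far: 3
Step 2: curr=22, set curr.next=prev(3) | reversed so far: 22 -> 3
Step 3: curr=31, set curr.next=prev(22) | reversed so far: 31 -> 22 -> 3
Step 4: curr=50, set curr.next=prev(31) | reversed so far: 50 -> 31 -> 22 -> 3
Step 5: curr=20, set curr.next=prev(50) | reversed so far: 20 -> 50 -> 31 -> 22 -> 3
Step 6: curr=1, set curr.next=prev(20) | reversed so far: 1 -> 20 -> 50 -> 31 -> 22 -> 3

1 -> 20 -> 50 -> 31 -> 22 -> 3 -> None


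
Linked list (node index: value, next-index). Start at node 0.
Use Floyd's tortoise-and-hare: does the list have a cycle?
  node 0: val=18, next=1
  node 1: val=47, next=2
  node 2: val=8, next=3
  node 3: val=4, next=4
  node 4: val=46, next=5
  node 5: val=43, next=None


Floyd's tortoise (slow, +1) and hare (fast, +2):
  init: slow=0, fast=0
  step 1: slow=1, fast=2
  step 2: slow=2, fast=4
  step 3: fast 4->5->None, no cycle

Cycle: no


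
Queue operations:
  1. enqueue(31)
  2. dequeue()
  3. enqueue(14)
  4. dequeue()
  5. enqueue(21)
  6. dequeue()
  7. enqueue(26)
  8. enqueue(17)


enqueue(31) -> [31]
dequeue()->31, []
enqueue(14) -> [14]
dequeue()->14, []
enqueue(21) -> [21]
dequeue()->21, []
enqueue(26) -> [26]
enqueue(17) -> [26, 17]

Final queue: [26, 17]


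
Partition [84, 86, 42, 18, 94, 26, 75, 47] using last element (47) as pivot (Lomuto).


Pivot: 47
  42 <= 47: swap -> [42, 86, 84, 18, 94, 26, 75, 47]
  18 <= 47: swap -> [42, 18, 84, 86, 94, 26, 75, 47]
  26 <= 47: swap -> [42, 18, 26, 86, 94, 84, 75, 47]
Place pivot at 3: [42, 18, 26, 47, 94, 84, 75, 86]

Partitioned: [42, 18, 26, 47, 94, 84, 75, 86]


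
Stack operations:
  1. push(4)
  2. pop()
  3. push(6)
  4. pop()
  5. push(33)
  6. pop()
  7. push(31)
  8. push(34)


push(4) -> [4]
pop()->4, []
push(6) -> [6]
pop()->6, []
push(33) -> [33]
pop()->33, []
push(31) -> [31]
push(34) -> [31, 34]

Final stack: [31, 34]


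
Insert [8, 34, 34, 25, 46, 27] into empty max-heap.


Insert 8: [8]
Insert 34: [34, 8]
Insert 34: [34, 8, 34]
Insert 25: [34, 25, 34, 8]
Insert 46: [46, 34, 34, 8, 25]
Insert 27: [46, 34, 34, 8, 25, 27]

Final heap: [46, 34, 34, 8, 25, 27]


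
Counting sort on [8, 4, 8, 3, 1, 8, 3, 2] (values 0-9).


Input: [8, 4, 8, 3, 1, 8, 3, 2]
Counts: [0, 1, 1, 2, 1, 0, 0, 0, 3, 0]

Sorted: [1, 2, 3, 3, 4, 8, 8, 8]


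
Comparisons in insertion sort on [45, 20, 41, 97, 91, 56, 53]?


Algorithm: insertion sort
Input: [45, 20, 41, 97, 91, 56, 53]
Sorted: [20, 41, 45, 53, 56, 91, 97]

13


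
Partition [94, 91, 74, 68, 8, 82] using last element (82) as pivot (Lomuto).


Pivot: 82
  74 <= 82: swap -> [74, 91, 94, 68, 8, 82]
  68 <= 82: swap -> [74, 68, 94, 91, 8, 82]
  8 <= 82: swap -> [74, 68, 8, 91, 94, 82]
Place pivot at 3: [74, 68, 8, 82, 94, 91]

Partitioned: [74, 68, 8, 82, 94, 91]


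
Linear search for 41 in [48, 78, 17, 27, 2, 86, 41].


i=0: 48!=41
i=1: 78!=41
i=2: 17!=41
i=3: 27!=41
i=4: 2!=41
i=5: 86!=41
i=6: 41==41 found!

Found at 6, 7 comps


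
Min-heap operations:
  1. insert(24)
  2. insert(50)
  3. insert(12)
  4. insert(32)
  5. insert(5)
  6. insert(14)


insert(24) -> [24]
insert(50) -> [24, 50]
insert(12) -> [12, 50, 24]
insert(32) -> [12, 32, 24, 50]
insert(5) -> [5, 12, 24, 50, 32]
insert(14) -> [5, 12, 14, 50, 32, 24]

Final heap: [5, 12, 14, 50, 32, 24]


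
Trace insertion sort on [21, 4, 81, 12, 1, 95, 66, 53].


Initial: [21, 4, 81, 12, 1, 95, 66, 53]
Insert 4: [4, 21, 81, 12, 1, 95, 66, 53]
Insert 81: [4, 21, 81, 12, 1, 95, 66, 53]
Insert 12: [4, 12, 21, 81, 1, 95, 66, 53]
Insert 1: [1, 4, 12, 21, 81, 95, 66, 53]
Insert 95: [1, 4, 12, 21, 81, 95, 66, 53]
Insert 66: [1, 4, 12, 21, 66, 81, 95, 53]
Insert 53: [1, 4, 12, 21, 53, 66, 81, 95]

Sorted: [1, 4, 12, 21, 53, 66, 81, 95]


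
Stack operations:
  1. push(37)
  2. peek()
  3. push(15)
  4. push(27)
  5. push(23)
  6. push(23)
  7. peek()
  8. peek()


push(37) -> [37]
peek()->37
push(15) -> [37, 15]
push(27) -> [37, 15, 27]
push(23) -> [37, 15, 27, 23]
push(23) -> [37, 15, 27, 23, 23]
peek()->23
peek()->23

Final stack: [37, 15, 27, 23, 23]


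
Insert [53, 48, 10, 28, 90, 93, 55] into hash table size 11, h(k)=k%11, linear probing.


Insert 53: h=9 -> slot 9
Insert 48: h=4 -> slot 4
Insert 10: h=10 -> slot 10
Insert 28: h=6 -> slot 6
Insert 90: h=2 -> slot 2
Insert 93: h=5 -> slot 5
Insert 55: h=0 -> slot 0

Table: [55, None, 90, None, 48, 93, 28, None, None, 53, 10]


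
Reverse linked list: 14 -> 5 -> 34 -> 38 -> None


Step 1: curr=14, set curr.next=prev(None) | reversed so far: 14
Step 2: curr=5, set curr.next=prev(14) | reversed so far: 5 -> 14
Step 3: curr=34, set curr.next=prev(5) | reversed so far: 34 -> 5 -> 14
Step 4: curr=38, set curr.next=prev(34) | reversed so far: 38 -> 34 -> 5 -> 14

38 -> 34 -> 5 -> 14 -> None


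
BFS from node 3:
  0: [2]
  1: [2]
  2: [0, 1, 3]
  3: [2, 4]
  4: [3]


Visit 3, enqueue [2, 4]
Visit 2, enqueue [0, 1]
Visit 4, enqueue []
Visit 0, enqueue []
Visit 1, enqueue []

BFS order: [3, 2, 4, 0, 1]


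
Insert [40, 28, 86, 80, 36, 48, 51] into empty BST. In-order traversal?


Insert 40: root
Insert 28: L from 40
Insert 86: R from 40
Insert 80: R from 40 -> L from 86
Insert 36: L from 40 -> R from 28
Insert 48: R from 40 -> L from 86 -> L from 80
Insert 51: R from 40 -> L from 86 -> L from 80 -> R from 48

In-order: [28, 36, 40, 48, 51, 80, 86]


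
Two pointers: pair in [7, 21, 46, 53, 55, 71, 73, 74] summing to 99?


lo=0(7)+hi=7(74)=81
lo=1(21)+hi=7(74)=95
lo=2(46)+hi=7(74)=120
lo=2(46)+hi=6(73)=119
lo=2(46)+hi=5(71)=117
lo=2(46)+hi=4(55)=101
lo=2(46)+hi=3(53)=99

Yes: 46+53=99


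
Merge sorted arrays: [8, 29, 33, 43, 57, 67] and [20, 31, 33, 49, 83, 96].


Take 8 from A
Take 20 from B
Take 29 from A
Take 31 from B
Take 33 from A
Take 33 from B
Take 43 from A
Take 49 from B
Take 57 from A
Take 67 from A

Merged: [8, 20, 29, 31, 33, 33, 43, 49, 57, 67, 83, 96]


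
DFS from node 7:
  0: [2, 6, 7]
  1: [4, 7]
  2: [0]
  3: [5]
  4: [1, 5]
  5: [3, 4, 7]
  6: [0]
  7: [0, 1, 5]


Visit 7, push [5, 1, 0]
Visit 0, push [6, 2]
Visit 2, push []
Visit 6, push []
Visit 1, push [4]
Visit 4, push [5]
Visit 5, push [3]
Visit 3, push []

DFS order: [7, 0, 2, 6, 1, 4, 5, 3]


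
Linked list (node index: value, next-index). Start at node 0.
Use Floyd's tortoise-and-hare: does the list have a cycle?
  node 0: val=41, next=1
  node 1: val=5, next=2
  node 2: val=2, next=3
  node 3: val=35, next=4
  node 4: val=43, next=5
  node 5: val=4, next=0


Floyd's tortoise (slow, +1) and hare (fast, +2):
  init: slow=0, fast=0
  step 1: slow=1, fast=2
  step 2: slow=2, fast=4
  step 3: slow=3, fast=0
  step 4: slow=4, fast=2
  step 5: slow=5, fast=4
  step 6: slow=0, fast=0
  slow == fast at node 0: cycle detected

Cycle: yes
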